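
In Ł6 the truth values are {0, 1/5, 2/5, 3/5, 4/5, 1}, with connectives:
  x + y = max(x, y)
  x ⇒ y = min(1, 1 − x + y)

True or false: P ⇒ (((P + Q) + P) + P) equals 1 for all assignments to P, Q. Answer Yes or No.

Yes

At P = 3/5, Q = 2/5, for instance:
P + Q = 3/5 + 2/5 = 3/5
(P + Q) + P = 3/5 + 3/5 = 3/5
((P + Q) + P) + P = 3/5 + 3/5 = 3/5
P ⇒ (((P + Q) + P) + P) = 3/5 ⇒ 3/5 = 1
and checking the remaining 35 assignments likewise gives ≥ 1 in every case.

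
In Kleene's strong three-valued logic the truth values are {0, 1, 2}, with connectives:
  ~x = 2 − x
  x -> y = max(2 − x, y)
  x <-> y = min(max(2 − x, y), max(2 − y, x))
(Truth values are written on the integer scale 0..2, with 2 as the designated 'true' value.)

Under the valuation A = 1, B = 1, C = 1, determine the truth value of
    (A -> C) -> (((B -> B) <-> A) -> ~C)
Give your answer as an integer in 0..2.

1

A -> C = 1 -> 1 = 1
B -> B = 1 -> 1 = 1
(B -> B) <-> A = 1 <-> 1 = 1
~C = ~1 = 1
((B -> B) <-> A) -> ~C = 1 -> 1 = 1
(A -> C) -> (((B -> B) <-> A) -> ~C) = 1 -> 1 = 1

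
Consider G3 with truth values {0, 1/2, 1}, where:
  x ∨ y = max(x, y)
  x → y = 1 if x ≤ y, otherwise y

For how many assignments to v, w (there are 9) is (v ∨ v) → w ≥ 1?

6

v = 0, w = 0 ↦ 1  ≥
v = 0, w = 1/2 ↦ 1  ≥
v = 0, w = 1 ↦ 1  ≥
v = 1/2, w = 0 ↦ 0  <
v = 1/2, w = 1/2 ↦ 1  ≥
v = 1/2, w = 1 ↦ 1  ≥
v = 1, w = 0 ↦ 0  <
v = 1, w = 1/2 ↦ 1/2  <
v = 1, w = 1 ↦ 1  ≥
So 6 of the 9 assignments meet the threshold.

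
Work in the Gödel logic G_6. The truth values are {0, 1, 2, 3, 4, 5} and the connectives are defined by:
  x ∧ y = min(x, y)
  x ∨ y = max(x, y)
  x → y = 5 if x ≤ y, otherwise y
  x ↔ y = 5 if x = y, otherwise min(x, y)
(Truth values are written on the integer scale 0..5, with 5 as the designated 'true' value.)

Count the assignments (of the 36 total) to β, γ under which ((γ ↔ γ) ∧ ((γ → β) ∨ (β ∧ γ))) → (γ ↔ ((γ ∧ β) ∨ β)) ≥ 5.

21

value 5: 21 assignments (counts)
value 4: 1 assignment
value 3: 2 assignments
value 2: 3 assignments
value 1: 4 assignments
value 0: 5 assignments
So 21 of the 36 assignments meet the threshold.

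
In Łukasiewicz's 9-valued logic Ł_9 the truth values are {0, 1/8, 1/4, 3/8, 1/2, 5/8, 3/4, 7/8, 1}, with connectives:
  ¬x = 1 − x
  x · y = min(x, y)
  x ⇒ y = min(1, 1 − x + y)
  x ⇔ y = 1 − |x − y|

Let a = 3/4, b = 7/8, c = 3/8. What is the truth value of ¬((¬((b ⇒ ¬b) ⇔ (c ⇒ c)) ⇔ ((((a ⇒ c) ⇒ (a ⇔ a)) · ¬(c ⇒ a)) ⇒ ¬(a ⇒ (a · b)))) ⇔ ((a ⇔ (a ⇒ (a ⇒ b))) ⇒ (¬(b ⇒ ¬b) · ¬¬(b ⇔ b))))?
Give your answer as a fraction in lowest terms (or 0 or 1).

¬b = ¬7/8 = 1/8
b ⇒ ¬b = 7/8 ⇒ 1/8 = 1/4
c ⇒ c = 3/8 ⇒ 3/8 = 1
(b ⇒ ¬b) ⇔ (c ⇒ c) = 1/4 ⇔ 1 = 1/4
¬((b ⇒ ¬b) ⇔ (c ⇒ c)) = ¬1/4 = 3/4
a ⇒ c = 3/4 ⇒ 3/8 = 5/8
a ⇔ a = 3/4 ⇔ 3/4 = 1
(a ⇒ c) ⇒ (a ⇔ a) = 5/8 ⇒ 1 = 1
c ⇒ a = 3/8 ⇒ 3/4 = 1
¬(c ⇒ a) = ¬1 = 0
((a ⇒ c) ⇒ (a ⇔ a)) · ¬(c ⇒ a) = 1 · 0 = 0
a · b = 3/4 · 7/8 = 3/4
a ⇒ (a · b) = 3/4 ⇒ 3/4 = 1
¬(a ⇒ (a · b)) = ¬1 = 0
(((a ⇒ c) ⇒ (a ⇔ a)) · ¬(c ⇒ a)) ⇒ ¬(a ⇒ (a · b)) = 0 ⇒ 0 = 1
¬((b ⇒ ¬b) ⇔ (c ⇒ c)) ⇔ ((((a ⇒ c) ⇒ (a ⇔ a)) · ¬(c ⇒ a)) ⇒ ¬(a ⇒ (a · b))) = 3/4 ⇔ 1 = 3/4
a ⇒ b = 3/4 ⇒ 7/8 = 1
a ⇒ (a ⇒ b) = 3/4 ⇒ 1 = 1
a ⇔ (a ⇒ (a ⇒ b)) = 3/4 ⇔ 1 = 3/4
¬b = ¬7/8 = 1/8
b ⇒ ¬b = 7/8 ⇒ 1/8 = 1/4
¬(b ⇒ ¬b) = ¬1/4 = 3/4
b ⇔ b = 7/8 ⇔ 7/8 = 1
¬(b ⇔ b) = ¬1 = 0
¬¬(b ⇔ b) = ¬0 = 1
¬(b ⇒ ¬b) · ¬¬(b ⇔ b) = 3/4 · 1 = 3/4
(a ⇔ (a ⇒ (a ⇒ b))) ⇒ (¬(b ⇒ ¬b) · ¬¬(b ⇔ b)) = 3/4 ⇒ 3/4 = 1
(¬((b ⇒ ¬b) ⇔ (c ⇒ c)) ⇔ ((((a ⇒ c) ⇒ (a ⇔ a)) · ¬(c ⇒ a)) ⇒ ¬(a ⇒ (a · b)))) ⇔ ((a ⇔ (a ⇒ (a ⇒ b))) ⇒ (¬(b ⇒ ¬b) · ¬¬(b ⇔ b))) = 3/4 ⇔ 1 = 3/4
¬((¬((b ⇒ ¬b) ⇔ (c ⇒ c)) ⇔ ((((a ⇒ c) ⇒ (a ⇔ a)) · ¬(c ⇒ a)) ⇒ ¬(a ⇒ (a · b)))) ⇔ ((a ⇔ (a ⇒ (a ⇒ b))) ⇒ (¬(b ⇒ ¬b) · ¬¬(b ⇔ b)))) = ¬3/4 = 1/4

1/4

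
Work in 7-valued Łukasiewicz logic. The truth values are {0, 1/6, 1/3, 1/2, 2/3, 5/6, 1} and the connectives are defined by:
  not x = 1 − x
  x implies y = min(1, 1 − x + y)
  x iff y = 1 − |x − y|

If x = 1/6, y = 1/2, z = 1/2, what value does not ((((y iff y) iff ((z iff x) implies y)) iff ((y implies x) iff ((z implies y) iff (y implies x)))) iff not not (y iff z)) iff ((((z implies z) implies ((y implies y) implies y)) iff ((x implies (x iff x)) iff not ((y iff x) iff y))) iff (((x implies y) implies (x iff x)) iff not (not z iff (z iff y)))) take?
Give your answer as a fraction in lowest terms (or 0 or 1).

1/3

y iff y = 1/2 iff 1/2 = 1
z iff x = 1/2 iff 1/6 = 2/3
(z iff x) implies y = 2/3 implies 1/2 = 5/6
(y iff y) iff ((z iff x) implies y) = 1 iff 5/6 = 5/6
y implies x = 1/2 implies 1/6 = 2/3
z implies y = 1/2 implies 1/2 = 1
y implies x = 1/2 implies 1/6 = 2/3
(z implies y) iff (y implies x) = 1 iff 2/3 = 2/3
(y implies x) iff ((z implies y) iff (y implies x)) = 2/3 iff 2/3 = 1
((y iff y) iff ((z iff x) implies y)) iff ((y implies x) iff ((z implies y) iff (y implies x))) = 5/6 iff 1 = 5/6
y iff z = 1/2 iff 1/2 = 1
not (y iff z) = not 1 = 0
not not (y iff z) = not 0 = 1
(((y iff y) iff ((z iff x) implies y)) iff ((y implies x) iff ((z implies y) iff (y implies x)))) iff not not (y iff z) = 5/6 iff 1 = 5/6
not ((((y iff y) iff ((z iff x) implies y)) iff ((y implies x) iff ((z implies y) iff (y implies x)))) iff not not (y iff z)) = not 5/6 = 1/6
z implies z = 1/2 implies 1/2 = 1
y implies y = 1/2 implies 1/2 = 1
(y implies y) implies y = 1 implies 1/2 = 1/2
(z implies z) implies ((y implies y) implies y) = 1 implies 1/2 = 1/2
x iff x = 1/6 iff 1/6 = 1
x implies (x iff x) = 1/6 implies 1 = 1
y iff x = 1/2 iff 1/6 = 2/3
(y iff x) iff y = 2/3 iff 1/2 = 5/6
not ((y iff x) iff y) = not 5/6 = 1/6
(x implies (x iff x)) iff not ((y iff x) iff y) = 1 iff 1/6 = 1/6
((z implies z) implies ((y implies y) implies y)) iff ((x implies (x iff x)) iff not ((y iff x) iff y)) = 1/2 iff 1/6 = 2/3
x implies y = 1/6 implies 1/2 = 1
x iff x = 1/6 iff 1/6 = 1
(x implies y) implies (x iff x) = 1 implies 1 = 1
not z = not 1/2 = 1/2
z iff y = 1/2 iff 1/2 = 1
not z iff (z iff y) = 1/2 iff 1 = 1/2
not (not z iff (z iff y)) = not 1/2 = 1/2
((x implies y) implies (x iff x)) iff not (not z iff (z iff y)) = 1 iff 1/2 = 1/2
(((z implies z) implies ((y implies y) implies y)) iff ((x implies (x iff x)) iff not ((y iff x) iff y))) iff (((x implies y) implies (x iff x)) iff not (not z iff (z iff y))) = 2/3 iff 1/2 = 5/6
not ((((y iff y) iff ((z iff x) implies y)) iff ((y implies x) iff ((z implies y) iff (y implies x)))) iff not not (y iff z)) iff ((((z implies z) implies ((y implies y) implies y)) iff ((x implies (x iff x)) iff not ((y iff x) iff y))) iff (((x implies y) implies (x iff x)) iff not (not z iff (z iff y)))) = 1/6 iff 5/6 = 1/3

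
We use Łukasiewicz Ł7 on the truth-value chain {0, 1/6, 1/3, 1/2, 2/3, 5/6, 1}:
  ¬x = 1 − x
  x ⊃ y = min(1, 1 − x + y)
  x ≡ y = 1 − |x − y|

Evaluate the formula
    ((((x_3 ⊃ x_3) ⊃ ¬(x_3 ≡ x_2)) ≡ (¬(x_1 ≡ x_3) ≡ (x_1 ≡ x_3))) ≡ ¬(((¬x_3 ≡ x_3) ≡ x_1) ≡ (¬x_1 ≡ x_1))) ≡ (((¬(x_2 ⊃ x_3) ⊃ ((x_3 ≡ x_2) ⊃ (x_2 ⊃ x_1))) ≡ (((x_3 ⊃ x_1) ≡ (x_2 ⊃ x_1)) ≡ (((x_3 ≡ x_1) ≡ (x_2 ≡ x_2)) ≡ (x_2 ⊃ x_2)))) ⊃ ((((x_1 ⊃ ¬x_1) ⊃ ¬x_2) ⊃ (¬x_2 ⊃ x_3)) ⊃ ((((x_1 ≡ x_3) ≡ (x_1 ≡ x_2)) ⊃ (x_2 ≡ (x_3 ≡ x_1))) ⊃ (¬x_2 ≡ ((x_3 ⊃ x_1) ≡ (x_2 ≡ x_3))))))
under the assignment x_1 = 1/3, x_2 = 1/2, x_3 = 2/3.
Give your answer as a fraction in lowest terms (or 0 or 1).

x_3 ⊃ x_3 = 2/3 ⊃ 2/3 = 1
x_3 ≡ x_2 = 2/3 ≡ 1/2 = 5/6
¬(x_3 ≡ x_2) = ¬5/6 = 1/6
(x_3 ⊃ x_3) ⊃ ¬(x_3 ≡ x_2) = 1 ⊃ 1/6 = 1/6
x_1 ≡ x_3 = 1/3 ≡ 2/3 = 2/3
¬(x_1 ≡ x_3) = ¬2/3 = 1/3
x_1 ≡ x_3 = 1/3 ≡ 2/3 = 2/3
¬(x_1 ≡ x_3) ≡ (x_1 ≡ x_3) = 1/3 ≡ 2/3 = 2/3
((x_3 ⊃ x_3) ⊃ ¬(x_3 ≡ x_2)) ≡ (¬(x_1 ≡ x_3) ≡ (x_1 ≡ x_3)) = 1/6 ≡ 2/3 = 1/2
¬x_3 = ¬2/3 = 1/3
¬x_3 ≡ x_3 = 1/3 ≡ 2/3 = 2/3
(¬x_3 ≡ x_3) ≡ x_1 = 2/3 ≡ 1/3 = 2/3
¬x_1 = ¬1/3 = 2/3
¬x_1 ≡ x_1 = 2/3 ≡ 1/3 = 2/3
((¬x_3 ≡ x_3) ≡ x_1) ≡ (¬x_1 ≡ x_1) = 2/3 ≡ 2/3 = 1
¬(((¬x_3 ≡ x_3) ≡ x_1) ≡ (¬x_1 ≡ x_1)) = ¬1 = 0
(((x_3 ⊃ x_3) ⊃ ¬(x_3 ≡ x_2)) ≡ (¬(x_1 ≡ x_3) ≡ (x_1 ≡ x_3))) ≡ ¬(((¬x_3 ≡ x_3) ≡ x_1) ≡ (¬x_1 ≡ x_1)) = 1/2 ≡ 0 = 1/2
x_2 ⊃ x_3 = 1/2 ⊃ 2/3 = 1
¬(x_2 ⊃ x_3) = ¬1 = 0
x_3 ≡ x_2 = 2/3 ≡ 1/2 = 5/6
x_2 ⊃ x_1 = 1/2 ⊃ 1/3 = 5/6
(x_3 ≡ x_2) ⊃ (x_2 ⊃ x_1) = 5/6 ⊃ 5/6 = 1
¬(x_2 ⊃ x_3) ⊃ ((x_3 ≡ x_2) ⊃ (x_2 ⊃ x_1)) = 0 ⊃ 1 = 1
x_3 ⊃ x_1 = 2/3 ⊃ 1/3 = 2/3
x_2 ⊃ x_1 = 1/2 ⊃ 1/3 = 5/6
(x_3 ⊃ x_1) ≡ (x_2 ⊃ x_1) = 2/3 ≡ 5/6 = 5/6
x_3 ≡ x_1 = 2/3 ≡ 1/3 = 2/3
x_2 ≡ x_2 = 1/2 ≡ 1/2 = 1
(x_3 ≡ x_1) ≡ (x_2 ≡ x_2) = 2/3 ≡ 1 = 2/3
x_2 ⊃ x_2 = 1/2 ⊃ 1/2 = 1
((x_3 ≡ x_1) ≡ (x_2 ≡ x_2)) ≡ (x_2 ⊃ x_2) = 2/3 ≡ 1 = 2/3
((x_3 ⊃ x_1) ≡ (x_2 ⊃ x_1)) ≡ (((x_3 ≡ x_1) ≡ (x_2 ≡ x_2)) ≡ (x_2 ⊃ x_2)) = 5/6 ≡ 2/3 = 5/6
(¬(x_2 ⊃ x_3) ⊃ ((x_3 ≡ x_2) ⊃ (x_2 ⊃ x_1))) ≡ (((x_3 ⊃ x_1) ≡ (x_2 ⊃ x_1)) ≡ (((x_3 ≡ x_1) ≡ (x_2 ≡ x_2)) ≡ (x_2 ⊃ x_2))) = 1 ≡ 5/6 = 5/6
¬x_1 = ¬1/3 = 2/3
x_1 ⊃ ¬x_1 = 1/3 ⊃ 2/3 = 1
¬x_2 = ¬1/2 = 1/2
(x_1 ⊃ ¬x_1) ⊃ ¬x_2 = 1 ⊃ 1/2 = 1/2
¬x_2 = ¬1/2 = 1/2
¬x_2 ⊃ x_3 = 1/2 ⊃ 2/3 = 1
((x_1 ⊃ ¬x_1) ⊃ ¬x_2) ⊃ (¬x_2 ⊃ x_3) = 1/2 ⊃ 1 = 1
x_1 ≡ x_3 = 1/3 ≡ 2/3 = 2/3
x_1 ≡ x_2 = 1/3 ≡ 1/2 = 5/6
(x_1 ≡ x_3) ≡ (x_1 ≡ x_2) = 2/3 ≡ 5/6 = 5/6
x_3 ≡ x_1 = 2/3 ≡ 1/3 = 2/3
x_2 ≡ (x_3 ≡ x_1) = 1/2 ≡ 2/3 = 5/6
((x_1 ≡ x_3) ≡ (x_1 ≡ x_2)) ⊃ (x_2 ≡ (x_3 ≡ x_1)) = 5/6 ⊃ 5/6 = 1
¬x_2 = ¬1/2 = 1/2
x_3 ⊃ x_1 = 2/3 ⊃ 1/3 = 2/3
x_2 ≡ x_3 = 1/2 ≡ 2/3 = 5/6
(x_3 ⊃ x_1) ≡ (x_2 ≡ x_3) = 2/3 ≡ 5/6 = 5/6
¬x_2 ≡ ((x_3 ⊃ x_1) ≡ (x_2 ≡ x_3)) = 1/2 ≡ 5/6 = 2/3
(((x_1 ≡ x_3) ≡ (x_1 ≡ x_2)) ⊃ (x_2 ≡ (x_3 ≡ x_1))) ⊃ (¬x_2 ≡ ((x_3 ⊃ x_1) ≡ (x_2 ≡ x_3))) = 1 ⊃ 2/3 = 2/3
(((x_1 ⊃ ¬x_1) ⊃ ¬x_2) ⊃ (¬x_2 ⊃ x_3)) ⊃ ((((x_1 ≡ x_3) ≡ (x_1 ≡ x_2)) ⊃ (x_2 ≡ (x_3 ≡ x_1))) ⊃ (¬x_2 ≡ ((x_3 ⊃ x_1) ≡ (x_2 ≡ x_3)))) = 1 ⊃ 2/3 = 2/3
((¬(x_2 ⊃ x_3) ⊃ ((x_3 ≡ x_2) ⊃ (x_2 ⊃ x_1))) ≡ (((x_3 ⊃ x_1) ≡ (x_2 ⊃ x_1)) ≡ (((x_3 ≡ x_1) ≡ (x_2 ≡ x_2)) ≡ (x_2 ⊃ x_2)))) ⊃ ((((x_1 ⊃ ¬x_1) ⊃ ¬x_2) ⊃ (¬x_2 ⊃ x_3)) ⊃ ((((x_1 ≡ x_3) ≡ (x_1 ≡ x_2)) ⊃ (x_2 ≡ (x_3 ≡ x_1))) ⊃ (¬x_2 ≡ ((x_3 ⊃ x_1) ≡ (x_2 ≡ x_3))))) = 5/6 ⊃ 2/3 = 5/6
((((x_3 ⊃ x_3) ⊃ ¬(x_3 ≡ x_2)) ≡ (¬(x_1 ≡ x_3) ≡ (x_1 ≡ x_3))) ≡ ¬(((¬x_3 ≡ x_3) ≡ x_1) ≡ (¬x_1 ≡ x_1))) ≡ (((¬(x_2 ⊃ x_3) ⊃ ((x_3 ≡ x_2) ⊃ (x_2 ⊃ x_1))) ≡ (((x_3 ⊃ x_1) ≡ (x_2 ⊃ x_1)) ≡ (((x_3 ≡ x_1) ≡ (x_2 ≡ x_2)) ≡ (x_2 ⊃ x_2)))) ⊃ ((((x_1 ⊃ ¬x_1) ⊃ ¬x_2) ⊃ (¬x_2 ⊃ x_3)) ⊃ ((((x_1 ≡ x_3) ≡ (x_1 ≡ x_2)) ⊃ (x_2 ≡ (x_3 ≡ x_1))) ⊃ (¬x_2 ≡ ((x_3 ⊃ x_1) ≡ (x_2 ≡ x_3)))))) = 1/2 ≡ 5/6 = 2/3

2/3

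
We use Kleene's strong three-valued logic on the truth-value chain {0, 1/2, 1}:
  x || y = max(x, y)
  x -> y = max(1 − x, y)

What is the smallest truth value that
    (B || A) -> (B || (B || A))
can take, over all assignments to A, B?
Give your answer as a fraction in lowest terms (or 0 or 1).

1/2

Take A = 0, B = 1/2:
B || A = 1/2 || 0 = 1/2
B || A = 1/2 || 0 = 1/2
B || (B || A) = 1/2 || 1/2 = 1/2
(B || A) -> (B || (B || A)) = 1/2 -> 1/2 = 1/2
No assignment yields a value below 1/2, so this is the minimum.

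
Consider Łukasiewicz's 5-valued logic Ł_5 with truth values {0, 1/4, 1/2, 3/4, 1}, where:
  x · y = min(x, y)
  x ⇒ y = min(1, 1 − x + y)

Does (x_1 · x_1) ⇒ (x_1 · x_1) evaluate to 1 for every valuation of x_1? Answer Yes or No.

x_1 = 0 ↦ 1
x_1 = 1/4 ↦ 1
x_1 = 1/2 ↦ 1
x_1 = 3/4 ↦ 1
x_1 = 1 ↦ 1
Every assignment gives a value ≥ 1.

Yes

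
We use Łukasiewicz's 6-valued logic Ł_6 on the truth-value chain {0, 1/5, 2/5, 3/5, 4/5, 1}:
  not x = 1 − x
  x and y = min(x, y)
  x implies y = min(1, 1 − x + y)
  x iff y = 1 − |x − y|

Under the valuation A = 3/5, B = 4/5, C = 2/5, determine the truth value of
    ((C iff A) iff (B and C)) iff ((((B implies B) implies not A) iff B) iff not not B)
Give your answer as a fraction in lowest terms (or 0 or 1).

4/5

C iff A = 2/5 iff 3/5 = 4/5
B and C = 4/5 and 2/5 = 2/5
(C iff A) iff (B and C) = 4/5 iff 2/5 = 3/5
B implies B = 4/5 implies 4/5 = 1
not A = not 3/5 = 2/5
(B implies B) implies not A = 1 implies 2/5 = 2/5
((B implies B) implies not A) iff B = 2/5 iff 4/5 = 3/5
not B = not 4/5 = 1/5
not not B = not 1/5 = 4/5
(((B implies B) implies not A) iff B) iff not not B = 3/5 iff 4/5 = 4/5
((C iff A) iff (B and C)) iff ((((B implies B) implies not A) iff B) iff not not B) = 3/5 iff 4/5 = 4/5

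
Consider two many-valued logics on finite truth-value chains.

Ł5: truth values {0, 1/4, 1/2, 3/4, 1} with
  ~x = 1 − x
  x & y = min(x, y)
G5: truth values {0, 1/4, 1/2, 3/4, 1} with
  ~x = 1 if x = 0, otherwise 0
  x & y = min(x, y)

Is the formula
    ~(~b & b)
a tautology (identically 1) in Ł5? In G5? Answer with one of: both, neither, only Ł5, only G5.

only G5

In Ł5: at b = 1/4 the value is 3/4 — not a tautology.
In G5: every assignment gives 1 — tautology.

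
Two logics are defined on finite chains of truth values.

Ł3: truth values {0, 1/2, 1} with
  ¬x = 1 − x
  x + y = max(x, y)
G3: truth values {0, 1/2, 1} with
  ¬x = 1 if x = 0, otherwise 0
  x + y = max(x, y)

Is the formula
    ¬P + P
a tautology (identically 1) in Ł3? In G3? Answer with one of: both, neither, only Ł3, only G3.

In Ł3: at P = 1/2 the value is 1/2 — not a tautology.
In G3: at P = 1/2 the value is 1/2 — not a tautology.

neither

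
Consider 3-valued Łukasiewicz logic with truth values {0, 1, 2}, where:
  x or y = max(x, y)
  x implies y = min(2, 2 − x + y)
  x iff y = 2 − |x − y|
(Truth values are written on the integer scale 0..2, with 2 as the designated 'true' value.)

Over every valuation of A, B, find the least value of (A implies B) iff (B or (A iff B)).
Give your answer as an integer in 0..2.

Take A = 0, B = 1:
A implies B = 0 implies 1 = 2
A iff B = 0 iff 1 = 1
B or (A iff B) = 1 or 1 = 1
(A implies B) iff (B or (A iff B)) = 2 iff 1 = 1
No assignment yields a value below 1, so this is the minimum.

1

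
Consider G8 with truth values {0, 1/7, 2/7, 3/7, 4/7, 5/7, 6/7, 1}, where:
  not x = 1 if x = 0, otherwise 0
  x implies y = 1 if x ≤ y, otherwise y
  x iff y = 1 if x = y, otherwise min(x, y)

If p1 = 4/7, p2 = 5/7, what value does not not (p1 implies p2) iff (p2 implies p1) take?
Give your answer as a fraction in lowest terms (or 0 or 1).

p1 implies p2 = 4/7 implies 5/7 = 1
not (p1 implies p2) = not 1 = 0
not not (p1 implies p2) = not 0 = 1
p2 implies p1 = 5/7 implies 4/7 = 4/7
not not (p1 implies p2) iff (p2 implies p1) = 1 iff 4/7 = 4/7

4/7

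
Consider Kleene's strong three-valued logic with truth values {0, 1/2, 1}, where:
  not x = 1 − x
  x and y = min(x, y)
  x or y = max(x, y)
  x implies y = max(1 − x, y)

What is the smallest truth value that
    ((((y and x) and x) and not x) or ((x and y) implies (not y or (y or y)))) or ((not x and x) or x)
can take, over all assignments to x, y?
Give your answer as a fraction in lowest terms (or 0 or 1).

Take x = 1/2, y = 1/2:
y and x = 1/2 and 1/2 = 1/2
(y and x) and x = 1/2 and 1/2 = 1/2
not x = not 1/2 = 1/2
((y and x) and x) and not x = 1/2 and 1/2 = 1/2
x and y = 1/2 and 1/2 = 1/2
not y = not 1/2 = 1/2
y or y = 1/2 or 1/2 = 1/2
not y or (y or y) = 1/2 or 1/2 = 1/2
(x and y) implies (not y or (y or y)) = 1/2 implies 1/2 = 1/2
(((y and x) and x) and not x) or ((x and y) implies (not y or (y or y))) = 1/2 or 1/2 = 1/2
not x = not 1/2 = 1/2
not x and x = 1/2 and 1/2 = 1/2
(not x and x) or x = 1/2 or 1/2 = 1/2
((((y and x) and x) and not x) or ((x and y) implies (not y or (y or y)))) or ((not x and x) or x) = 1/2 or 1/2 = 1/2
No assignment yields a value below 1/2, so this is the minimum.

1/2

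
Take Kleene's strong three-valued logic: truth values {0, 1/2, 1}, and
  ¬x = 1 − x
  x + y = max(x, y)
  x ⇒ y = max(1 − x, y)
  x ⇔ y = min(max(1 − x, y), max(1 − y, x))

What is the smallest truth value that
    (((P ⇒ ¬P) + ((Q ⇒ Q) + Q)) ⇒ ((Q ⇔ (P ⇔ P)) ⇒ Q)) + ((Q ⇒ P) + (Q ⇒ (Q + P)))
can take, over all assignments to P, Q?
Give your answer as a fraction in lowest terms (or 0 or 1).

Take P = 0, Q = 1/2:
¬P = ¬0 = 1
P ⇒ ¬P = 0 ⇒ 1 = 1
Q ⇒ Q = 1/2 ⇒ 1/2 = 1/2
(Q ⇒ Q) + Q = 1/2 + 1/2 = 1/2
(P ⇒ ¬P) + ((Q ⇒ Q) + Q) = 1 + 1/2 = 1
P ⇔ P = 0 ⇔ 0 = 1
Q ⇔ (P ⇔ P) = 1/2 ⇔ 1 = 1/2
(Q ⇔ (P ⇔ P)) ⇒ Q = 1/2 ⇒ 1/2 = 1/2
((P ⇒ ¬P) + ((Q ⇒ Q) + Q)) ⇒ ((Q ⇔ (P ⇔ P)) ⇒ Q) = 1 ⇒ 1/2 = 1/2
Q ⇒ P = 1/2 ⇒ 0 = 1/2
Q + P = 1/2 + 0 = 1/2
Q ⇒ (Q + P) = 1/2 ⇒ 1/2 = 1/2
(Q ⇒ P) + (Q ⇒ (Q + P)) = 1/2 + 1/2 = 1/2
(((P ⇒ ¬P) + ((Q ⇒ Q) + Q)) ⇒ ((Q ⇔ (P ⇔ P)) ⇒ Q)) + ((Q ⇒ P) + (Q ⇒ (Q + P))) = 1/2 + 1/2 = 1/2
No assignment yields a value below 1/2, so this is the minimum.

1/2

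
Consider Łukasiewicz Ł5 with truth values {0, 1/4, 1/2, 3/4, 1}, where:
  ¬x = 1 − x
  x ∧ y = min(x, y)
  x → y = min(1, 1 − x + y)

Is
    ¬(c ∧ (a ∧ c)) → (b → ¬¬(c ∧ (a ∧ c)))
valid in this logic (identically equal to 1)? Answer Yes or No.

No

Counterexample: take a = 0, b = 1/4, c = 0.
a ∧ c = 0 ∧ 0 = 0
c ∧ (a ∧ c) = 0 ∧ 0 = 0
¬(c ∧ (a ∧ c)) = ¬0 = 1
a ∧ c = 0 ∧ 0 = 0
c ∧ (a ∧ c) = 0 ∧ 0 = 0
¬(c ∧ (a ∧ c)) = ¬0 = 1
¬¬(c ∧ (a ∧ c)) = ¬1 = 0
b → ¬¬(c ∧ (a ∧ c)) = 1/4 → 0 = 3/4
¬(c ∧ (a ∧ c)) → (b → ¬¬(c ∧ (a ∧ c))) = 1 → 3/4 = 3/4
This gives 3/4 ≠ 1.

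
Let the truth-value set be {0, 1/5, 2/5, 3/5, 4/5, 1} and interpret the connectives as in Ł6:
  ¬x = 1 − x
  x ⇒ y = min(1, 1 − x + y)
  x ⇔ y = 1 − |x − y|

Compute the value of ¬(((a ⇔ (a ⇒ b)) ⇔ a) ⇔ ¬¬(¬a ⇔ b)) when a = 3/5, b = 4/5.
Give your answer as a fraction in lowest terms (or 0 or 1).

2/5

a ⇒ b = 3/5 ⇒ 4/5 = 1
a ⇔ (a ⇒ b) = 3/5 ⇔ 1 = 3/5
(a ⇔ (a ⇒ b)) ⇔ a = 3/5 ⇔ 3/5 = 1
¬a = ¬3/5 = 2/5
¬a ⇔ b = 2/5 ⇔ 4/5 = 3/5
¬(¬a ⇔ b) = ¬3/5 = 2/5
¬¬(¬a ⇔ b) = ¬2/5 = 3/5
((a ⇔ (a ⇒ b)) ⇔ a) ⇔ ¬¬(¬a ⇔ b) = 1 ⇔ 3/5 = 3/5
¬(((a ⇔ (a ⇒ b)) ⇔ a) ⇔ ¬¬(¬a ⇔ b)) = ¬3/5 = 2/5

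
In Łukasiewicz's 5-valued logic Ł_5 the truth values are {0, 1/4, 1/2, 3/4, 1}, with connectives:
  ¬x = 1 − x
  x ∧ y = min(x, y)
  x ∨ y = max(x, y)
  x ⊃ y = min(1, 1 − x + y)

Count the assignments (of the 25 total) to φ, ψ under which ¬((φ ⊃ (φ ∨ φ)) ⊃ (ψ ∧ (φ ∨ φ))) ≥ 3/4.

16

value 1: 9 assignments (counts)
value 3/4: 7 assignments (counts)
value 1/2: 5 assignments
value 1/4: 3 assignments
value 0: 1 assignment
So 16 of the 25 assignments meet the threshold.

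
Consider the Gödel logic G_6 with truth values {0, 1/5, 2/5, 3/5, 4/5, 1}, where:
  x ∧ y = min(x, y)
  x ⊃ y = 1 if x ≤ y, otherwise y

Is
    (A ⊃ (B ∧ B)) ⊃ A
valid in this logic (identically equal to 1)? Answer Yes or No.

Counterexample: take A = 0, B = 0.
B ∧ B = 0 ∧ 0 = 0
A ⊃ (B ∧ B) = 0 ⊃ 0 = 1
(A ⊃ (B ∧ B)) ⊃ A = 1 ⊃ 0 = 0
This gives 0 ≠ 1.

No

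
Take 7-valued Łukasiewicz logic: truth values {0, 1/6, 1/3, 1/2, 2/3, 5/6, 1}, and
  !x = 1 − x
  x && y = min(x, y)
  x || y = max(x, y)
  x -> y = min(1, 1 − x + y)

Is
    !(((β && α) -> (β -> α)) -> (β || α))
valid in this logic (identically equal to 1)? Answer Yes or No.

Counterexample: take α = 0, β = 1/6.
β && α = 1/6 && 0 = 0
β -> α = 1/6 -> 0 = 5/6
(β && α) -> (β -> α) = 0 -> 5/6 = 1
β || α = 1/6 || 0 = 1/6
((β && α) -> (β -> α)) -> (β || α) = 1 -> 1/6 = 1/6
!(((β && α) -> (β -> α)) -> (β || α)) = !1/6 = 5/6
This gives 5/6 ≠ 1.

No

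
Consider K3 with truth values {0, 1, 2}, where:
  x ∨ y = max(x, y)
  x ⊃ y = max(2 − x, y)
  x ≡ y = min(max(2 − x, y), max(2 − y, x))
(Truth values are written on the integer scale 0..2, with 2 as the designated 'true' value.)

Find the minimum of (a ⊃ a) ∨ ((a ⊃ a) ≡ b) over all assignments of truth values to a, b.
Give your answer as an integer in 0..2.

Take a = 1, b = 0:
a ⊃ a = 1 ⊃ 1 = 1
a ⊃ a = 1 ⊃ 1 = 1
(a ⊃ a) ≡ b = 1 ≡ 0 = 1
(a ⊃ a) ∨ ((a ⊃ a) ≡ b) = 1 ∨ 1 = 1
No assignment yields a value below 1, so this is the minimum.

1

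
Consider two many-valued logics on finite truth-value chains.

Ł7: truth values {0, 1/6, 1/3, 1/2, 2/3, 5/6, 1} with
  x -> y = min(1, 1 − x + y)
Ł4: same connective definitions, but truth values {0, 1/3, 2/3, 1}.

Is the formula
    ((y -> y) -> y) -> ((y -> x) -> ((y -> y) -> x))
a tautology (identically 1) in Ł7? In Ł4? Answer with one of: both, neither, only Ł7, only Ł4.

In Ł7: every assignment gives 1 — tautology.
In Ł4: every assignment gives 1 — tautology.

both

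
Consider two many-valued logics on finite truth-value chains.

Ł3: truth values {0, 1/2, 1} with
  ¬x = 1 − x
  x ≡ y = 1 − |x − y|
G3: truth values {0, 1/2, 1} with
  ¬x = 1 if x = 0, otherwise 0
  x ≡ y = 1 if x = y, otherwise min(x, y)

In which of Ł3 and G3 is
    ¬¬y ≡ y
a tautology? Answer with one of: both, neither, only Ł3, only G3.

only Ł3

In Ł3: every assignment gives 1 — tautology.
In G3: at y = 1/2 the value is 1/2 — not a tautology.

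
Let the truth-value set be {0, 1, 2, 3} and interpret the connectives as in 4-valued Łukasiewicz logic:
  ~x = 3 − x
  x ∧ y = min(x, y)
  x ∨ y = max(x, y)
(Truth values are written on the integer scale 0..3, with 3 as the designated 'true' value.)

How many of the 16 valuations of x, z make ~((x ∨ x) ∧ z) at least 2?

x = 0, z = 0 ↦ 3  ≥
x = 0, z = 1 ↦ 3  ≥
x = 0, z = 2 ↦ 3  ≥
x = 0, z = 3 ↦ 3  ≥
x = 1, z = 0 ↦ 3  ≥
x = 1, z = 1 ↦ 2  ≥
x = 1, z = 2 ↦ 2  ≥
x = 1, z = 3 ↦ 2  ≥
x = 2, z = 0 ↦ 3  ≥
x = 2, z = 1 ↦ 2  ≥
x = 2, z = 2 ↦ 1  <
x = 2, z = 3 ↦ 1  <
x = 3, z = 0 ↦ 3  ≥
x = 3, z = 1 ↦ 2  ≥
x = 3, z = 2 ↦ 1  <
x = 3, z = 3 ↦ 0  <
So 12 of the 16 assignments meet the threshold.

12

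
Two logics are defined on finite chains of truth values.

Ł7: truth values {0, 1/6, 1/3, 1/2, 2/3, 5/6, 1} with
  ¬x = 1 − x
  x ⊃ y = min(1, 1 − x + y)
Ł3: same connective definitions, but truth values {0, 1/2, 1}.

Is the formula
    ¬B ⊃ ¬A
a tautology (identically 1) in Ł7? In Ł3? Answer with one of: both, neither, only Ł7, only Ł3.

In Ł7: at A = 1/6, B = 0 the value is 5/6 — not a tautology.
In Ł3: at A = 1/2, B = 0 the value is 1/2 — not a tautology.

neither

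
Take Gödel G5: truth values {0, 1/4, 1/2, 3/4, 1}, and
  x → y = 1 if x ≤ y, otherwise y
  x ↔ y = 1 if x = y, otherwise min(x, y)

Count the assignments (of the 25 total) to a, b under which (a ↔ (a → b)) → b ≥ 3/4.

value 1: 25 assignments (counts)
So 25 of the 25 assignments meet the threshold.

25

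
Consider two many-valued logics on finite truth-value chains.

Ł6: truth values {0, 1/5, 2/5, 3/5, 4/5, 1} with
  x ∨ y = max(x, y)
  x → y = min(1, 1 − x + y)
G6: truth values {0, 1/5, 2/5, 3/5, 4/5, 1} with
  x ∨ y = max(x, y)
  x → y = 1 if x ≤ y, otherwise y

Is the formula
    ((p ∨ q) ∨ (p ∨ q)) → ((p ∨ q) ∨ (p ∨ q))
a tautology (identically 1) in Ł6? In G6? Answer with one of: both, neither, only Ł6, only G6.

In Ł6: every assignment gives 1 — tautology.
In G6: every assignment gives 1 — tautology.

both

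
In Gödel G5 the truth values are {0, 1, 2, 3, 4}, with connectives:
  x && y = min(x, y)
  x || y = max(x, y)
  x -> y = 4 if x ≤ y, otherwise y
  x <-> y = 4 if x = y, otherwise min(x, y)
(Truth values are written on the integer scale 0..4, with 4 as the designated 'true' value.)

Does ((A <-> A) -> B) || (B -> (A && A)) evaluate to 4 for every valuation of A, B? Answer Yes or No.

No

Counterexample: take A = 0, B = 1.
A <-> A = 0 <-> 0 = 4
(A <-> A) -> B = 4 -> 1 = 1
A && A = 0 && 0 = 0
B -> (A && A) = 1 -> 0 = 0
((A <-> A) -> B) || (B -> (A && A)) = 1 || 0 = 1
This gives 1 ≠ 4.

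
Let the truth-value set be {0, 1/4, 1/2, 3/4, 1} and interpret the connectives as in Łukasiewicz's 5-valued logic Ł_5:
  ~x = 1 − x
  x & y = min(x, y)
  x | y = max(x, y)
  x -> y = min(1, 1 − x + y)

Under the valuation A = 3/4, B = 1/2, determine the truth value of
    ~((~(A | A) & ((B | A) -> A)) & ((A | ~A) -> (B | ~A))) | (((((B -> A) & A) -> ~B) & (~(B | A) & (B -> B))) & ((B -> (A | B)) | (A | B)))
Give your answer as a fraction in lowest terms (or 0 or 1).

A | A = 3/4 | 3/4 = 3/4
~(A | A) = ~3/4 = 1/4
B | A = 1/2 | 3/4 = 3/4
(B | A) -> A = 3/4 -> 3/4 = 1
~(A | A) & ((B | A) -> A) = 1/4 & 1 = 1/4
~A = ~3/4 = 1/4
A | ~A = 3/4 | 1/4 = 3/4
~A = ~3/4 = 1/4
B | ~A = 1/2 | 1/4 = 1/2
(A | ~A) -> (B | ~A) = 3/4 -> 1/2 = 3/4
(~(A | A) & ((B | A) -> A)) & ((A | ~A) -> (B | ~A)) = 1/4 & 3/4 = 1/4
~((~(A | A) & ((B | A) -> A)) & ((A | ~A) -> (B | ~A))) = ~1/4 = 3/4
B -> A = 1/2 -> 3/4 = 1
(B -> A) & A = 1 & 3/4 = 3/4
~B = ~1/2 = 1/2
((B -> A) & A) -> ~B = 3/4 -> 1/2 = 3/4
B | A = 1/2 | 3/4 = 3/4
~(B | A) = ~3/4 = 1/4
B -> B = 1/2 -> 1/2 = 1
~(B | A) & (B -> B) = 1/4 & 1 = 1/4
(((B -> A) & A) -> ~B) & (~(B | A) & (B -> B)) = 3/4 & 1/4 = 1/4
A | B = 3/4 | 1/2 = 3/4
B -> (A | B) = 1/2 -> 3/4 = 1
A | B = 3/4 | 1/2 = 3/4
(B -> (A | B)) | (A | B) = 1 | 3/4 = 1
((((B -> A) & A) -> ~B) & (~(B | A) & (B -> B))) & ((B -> (A | B)) | (A | B)) = 1/4 & 1 = 1/4
~((~(A | A) & ((B | A) -> A)) & ((A | ~A) -> (B | ~A))) | (((((B -> A) & A) -> ~B) & (~(B | A) & (B -> B))) & ((B -> (A | B)) | (A | B))) = 3/4 | 1/4 = 3/4

3/4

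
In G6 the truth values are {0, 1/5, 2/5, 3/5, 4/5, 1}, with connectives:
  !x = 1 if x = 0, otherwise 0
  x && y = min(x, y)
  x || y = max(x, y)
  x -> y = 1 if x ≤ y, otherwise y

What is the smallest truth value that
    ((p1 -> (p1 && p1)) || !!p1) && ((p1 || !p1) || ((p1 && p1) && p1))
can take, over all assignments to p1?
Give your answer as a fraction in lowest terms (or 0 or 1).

Take p1 = 1/5:
p1 && p1 = 1/5 && 1/5 = 1/5
p1 -> (p1 && p1) = 1/5 -> 1/5 = 1
!p1 = !1/5 = 0
!!p1 = !0 = 1
(p1 -> (p1 && p1)) || !!p1 = 1 || 1 = 1
!p1 = !1/5 = 0
p1 || !p1 = 1/5 || 0 = 1/5
p1 && p1 = 1/5 && 1/5 = 1/5
(p1 && p1) && p1 = 1/5 && 1/5 = 1/5
(p1 || !p1) || ((p1 && p1) && p1) = 1/5 || 1/5 = 1/5
((p1 -> (p1 && p1)) || !!p1) && ((p1 || !p1) || ((p1 && p1) && p1)) = 1 && 1/5 = 1/5
No assignment yields a value below 1/5, so this is the minimum.

1/5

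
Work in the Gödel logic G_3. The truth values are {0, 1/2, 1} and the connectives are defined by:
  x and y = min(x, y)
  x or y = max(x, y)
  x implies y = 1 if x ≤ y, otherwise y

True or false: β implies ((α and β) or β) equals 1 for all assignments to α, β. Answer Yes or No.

α = 0, β = 0 ↦ 1
α = 0, β = 1/2 ↦ 1
α = 0, β = 1 ↦ 1
α = 1/2, β = 0 ↦ 1
α = 1/2, β = 1/2 ↦ 1
α = 1/2, β = 1 ↦ 1
α = 1, β = 0 ↦ 1
α = 1, β = 1/2 ↦ 1
α = 1, β = 1 ↦ 1
Every assignment gives a value ≥ 1.

Yes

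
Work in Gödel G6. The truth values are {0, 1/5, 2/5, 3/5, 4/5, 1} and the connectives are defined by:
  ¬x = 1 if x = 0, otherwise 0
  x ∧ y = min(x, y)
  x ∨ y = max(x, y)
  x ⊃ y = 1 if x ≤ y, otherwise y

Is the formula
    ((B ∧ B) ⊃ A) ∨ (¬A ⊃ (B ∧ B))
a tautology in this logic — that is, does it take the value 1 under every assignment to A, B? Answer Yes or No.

Counterexample: take A = 0, B = 1/5.
B ∧ B = 1/5 ∧ 1/5 = 1/5
(B ∧ B) ⊃ A = 1/5 ⊃ 0 = 0
¬A = ¬0 = 1
B ∧ B = 1/5 ∧ 1/5 = 1/5
¬A ⊃ (B ∧ B) = 1 ⊃ 1/5 = 1/5
((B ∧ B) ⊃ A) ∨ (¬A ⊃ (B ∧ B)) = 0 ∨ 1/5 = 1/5
This gives 1/5 ≠ 1.

No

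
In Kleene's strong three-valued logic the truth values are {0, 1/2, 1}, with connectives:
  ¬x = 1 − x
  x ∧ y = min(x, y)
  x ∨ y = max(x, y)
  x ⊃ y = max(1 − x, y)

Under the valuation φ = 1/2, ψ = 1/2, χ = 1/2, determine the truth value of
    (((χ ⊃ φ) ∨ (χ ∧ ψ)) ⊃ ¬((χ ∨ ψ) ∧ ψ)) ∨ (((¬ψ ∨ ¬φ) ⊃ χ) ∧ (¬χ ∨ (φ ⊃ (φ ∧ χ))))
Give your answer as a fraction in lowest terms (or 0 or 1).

1/2

χ ⊃ φ = 1/2 ⊃ 1/2 = 1/2
χ ∧ ψ = 1/2 ∧ 1/2 = 1/2
(χ ⊃ φ) ∨ (χ ∧ ψ) = 1/2 ∨ 1/2 = 1/2
χ ∨ ψ = 1/2 ∨ 1/2 = 1/2
(χ ∨ ψ) ∧ ψ = 1/2 ∧ 1/2 = 1/2
¬((χ ∨ ψ) ∧ ψ) = ¬1/2 = 1/2
((χ ⊃ φ) ∨ (χ ∧ ψ)) ⊃ ¬((χ ∨ ψ) ∧ ψ) = 1/2 ⊃ 1/2 = 1/2
¬ψ = ¬1/2 = 1/2
¬φ = ¬1/2 = 1/2
¬ψ ∨ ¬φ = 1/2 ∨ 1/2 = 1/2
(¬ψ ∨ ¬φ) ⊃ χ = 1/2 ⊃ 1/2 = 1/2
¬χ = ¬1/2 = 1/2
φ ∧ χ = 1/2 ∧ 1/2 = 1/2
φ ⊃ (φ ∧ χ) = 1/2 ⊃ 1/2 = 1/2
¬χ ∨ (φ ⊃ (φ ∧ χ)) = 1/2 ∨ 1/2 = 1/2
((¬ψ ∨ ¬φ) ⊃ χ) ∧ (¬χ ∨ (φ ⊃ (φ ∧ χ))) = 1/2 ∧ 1/2 = 1/2
(((χ ⊃ φ) ∨ (χ ∧ ψ)) ⊃ ¬((χ ∨ ψ) ∧ ψ)) ∨ (((¬ψ ∨ ¬φ) ⊃ χ) ∧ (¬χ ∨ (φ ⊃ (φ ∧ χ)))) = 1/2 ∨ 1/2 = 1/2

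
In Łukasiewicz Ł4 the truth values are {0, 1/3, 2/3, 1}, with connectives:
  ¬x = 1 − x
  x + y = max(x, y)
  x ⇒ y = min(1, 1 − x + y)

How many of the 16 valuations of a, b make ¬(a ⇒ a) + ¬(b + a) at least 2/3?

a = 0, b = 0 ↦ 1  ≥
a = 0, b = 1/3 ↦ 2/3  ≥
a = 0, b = 2/3 ↦ 1/3  <
a = 0, b = 1 ↦ 0  <
a = 1/3, b = 0 ↦ 2/3  ≥
a = 1/3, b = 1/3 ↦ 2/3  ≥
a = 1/3, b = 2/3 ↦ 1/3  <
a = 1/3, b = 1 ↦ 0  <
a = 2/3, b = 0 ↦ 1/3  <
a = 2/3, b = 1/3 ↦ 1/3  <
a = 2/3, b = 2/3 ↦ 1/3  <
a = 2/3, b = 1 ↦ 0  <
a = 1, b = 0 ↦ 0  <
a = 1, b = 1/3 ↦ 0  <
a = 1, b = 2/3 ↦ 0  <
a = 1, b = 1 ↦ 0  <
So 4 of the 16 assignments meet the threshold.

4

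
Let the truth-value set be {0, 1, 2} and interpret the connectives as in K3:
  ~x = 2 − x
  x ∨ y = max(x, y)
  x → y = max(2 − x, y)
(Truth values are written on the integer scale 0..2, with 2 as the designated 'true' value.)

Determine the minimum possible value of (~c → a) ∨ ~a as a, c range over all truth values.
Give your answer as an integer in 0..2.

1

Take a = 1, c = 0:
~c = ~0 = 2
~c → a = 2 → 1 = 1
~a = ~1 = 1
(~c → a) ∨ ~a = 1 ∨ 1 = 1
No assignment yields a value below 1, so this is the minimum.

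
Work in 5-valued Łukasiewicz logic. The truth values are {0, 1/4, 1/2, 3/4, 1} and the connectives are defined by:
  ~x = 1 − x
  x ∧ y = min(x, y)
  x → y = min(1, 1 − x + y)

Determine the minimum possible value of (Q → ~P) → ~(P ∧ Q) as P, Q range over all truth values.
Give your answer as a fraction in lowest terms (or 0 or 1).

1/2

Take P = 1/2, Q = 1/2:
~P = ~1/2 = 1/2
Q → ~P = 1/2 → 1/2 = 1
P ∧ Q = 1/2 ∧ 1/2 = 1/2
~(P ∧ Q) = ~1/2 = 1/2
(Q → ~P) → ~(P ∧ Q) = 1 → 1/2 = 1/2
No assignment yields a value below 1/2, so this is the minimum.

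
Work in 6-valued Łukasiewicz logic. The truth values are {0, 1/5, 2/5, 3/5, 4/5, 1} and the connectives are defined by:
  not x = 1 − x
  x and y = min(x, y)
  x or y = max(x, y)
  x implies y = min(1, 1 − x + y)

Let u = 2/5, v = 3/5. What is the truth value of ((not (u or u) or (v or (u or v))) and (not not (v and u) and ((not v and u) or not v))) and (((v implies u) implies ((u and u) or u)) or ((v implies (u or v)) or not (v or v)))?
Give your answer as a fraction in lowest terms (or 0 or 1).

2/5

u or u = 2/5 or 2/5 = 2/5
not (u or u) = not 2/5 = 3/5
u or v = 2/5 or 3/5 = 3/5
v or (u or v) = 3/5 or 3/5 = 3/5
not (u or u) or (v or (u or v)) = 3/5 or 3/5 = 3/5
v and u = 3/5 and 2/5 = 2/5
not (v and u) = not 2/5 = 3/5
not not (v and u) = not 3/5 = 2/5
not v = not 3/5 = 2/5
not v and u = 2/5 and 2/5 = 2/5
not v = not 3/5 = 2/5
(not v and u) or not v = 2/5 or 2/5 = 2/5
not not (v and u) and ((not v and u) or not v) = 2/5 and 2/5 = 2/5
(not (u or u) or (v or (u or v))) and (not not (v and u) and ((not v and u) or not v)) = 3/5 and 2/5 = 2/5
v implies u = 3/5 implies 2/5 = 4/5
u and u = 2/5 and 2/5 = 2/5
(u and u) or u = 2/5 or 2/5 = 2/5
(v implies u) implies ((u and u) or u) = 4/5 implies 2/5 = 3/5
u or v = 2/5 or 3/5 = 3/5
v implies (u or v) = 3/5 implies 3/5 = 1
v or v = 3/5 or 3/5 = 3/5
not (v or v) = not 3/5 = 2/5
(v implies (u or v)) or not (v or v) = 1 or 2/5 = 1
((v implies u) implies ((u and u) or u)) or ((v implies (u or v)) or not (v or v)) = 3/5 or 1 = 1
((not (u or u) or (v or (u or v))) and (not not (v and u) and ((not v and u) or not v))) and (((v implies u) implies ((u and u) or u)) or ((v implies (u or v)) or not (v or v))) = 2/5 and 1 = 2/5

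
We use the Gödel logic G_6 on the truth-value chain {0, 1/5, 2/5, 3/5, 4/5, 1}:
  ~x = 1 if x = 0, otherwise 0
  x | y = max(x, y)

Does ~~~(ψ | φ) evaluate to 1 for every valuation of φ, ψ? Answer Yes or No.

Counterexample: take φ = 0, ψ = 1/5.
ψ | φ = 1/5 | 0 = 1/5
~(ψ | φ) = ~1/5 = 0
~~(ψ | φ) = ~0 = 1
~~~(ψ | φ) = ~1 = 0
This gives 0 ≠ 1.

No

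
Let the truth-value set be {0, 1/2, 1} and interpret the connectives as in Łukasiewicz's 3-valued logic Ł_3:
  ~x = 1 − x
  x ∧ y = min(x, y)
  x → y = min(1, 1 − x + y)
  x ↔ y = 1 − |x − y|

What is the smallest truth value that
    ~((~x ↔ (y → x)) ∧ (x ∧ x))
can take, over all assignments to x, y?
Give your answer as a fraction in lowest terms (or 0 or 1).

1/2

Take x = 1/2, y = 0:
~x = ~1/2 = 1/2
y → x = 0 → 1/2 = 1
~x ↔ (y → x) = 1/2 ↔ 1 = 1/2
x ∧ x = 1/2 ∧ 1/2 = 1/2
(~x ↔ (y → x)) ∧ (x ∧ x) = 1/2 ∧ 1/2 = 1/2
~((~x ↔ (y → x)) ∧ (x ∧ x)) = ~1/2 = 1/2
No assignment yields a value below 1/2, so this is the minimum.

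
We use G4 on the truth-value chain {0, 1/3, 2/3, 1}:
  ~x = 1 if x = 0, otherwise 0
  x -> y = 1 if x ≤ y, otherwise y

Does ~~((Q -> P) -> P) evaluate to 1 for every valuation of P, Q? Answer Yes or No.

Counterexample: take P = 0, Q = 0.
Q -> P = 0 -> 0 = 1
(Q -> P) -> P = 1 -> 0 = 0
~((Q -> P) -> P) = ~0 = 1
~~((Q -> P) -> P) = ~1 = 0
This gives 0 ≠ 1.

No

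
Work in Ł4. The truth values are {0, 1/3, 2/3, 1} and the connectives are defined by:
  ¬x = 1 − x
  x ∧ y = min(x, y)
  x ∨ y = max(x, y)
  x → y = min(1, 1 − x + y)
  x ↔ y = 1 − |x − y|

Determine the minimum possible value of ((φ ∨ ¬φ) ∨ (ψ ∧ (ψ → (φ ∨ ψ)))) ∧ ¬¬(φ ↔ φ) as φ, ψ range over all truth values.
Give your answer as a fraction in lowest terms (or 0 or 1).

Take φ = 1/3, ψ = 0:
¬φ = ¬1/3 = 2/3
φ ∨ ¬φ = 1/3 ∨ 2/3 = 2/3
φ ∨ ψ = 1/3 ∨ 0 = 1/3
ψ → (φ ∨ ψ) = 0 → 1/3 = 1
ψ ∧ (ψ → (φ ∨ ψ)) = 0 ∧ 1 = 0
(φ ∨ ¬φ) ∨ (ψ ∧ (ψ → (φ ∨ ψ))) = 2/3 ∨ 0 = 2/3
φ ↔ φ = 1/3 ↔ 1/3 = 1
¬(φ ↔ φ) = ¬1 = 0
¬¬(φ ↔ φ) = ¬0 = 1
((φ ∨ ¬φ) ∨ (ψ ∧ (ψ → (φ ∨ ψ)))) ∧ ¬¬(φ ↔ φ) = 2/3 ∧ 1 = 2/3
No assignment yields a value below 2/3, so this is the minimum.

2/3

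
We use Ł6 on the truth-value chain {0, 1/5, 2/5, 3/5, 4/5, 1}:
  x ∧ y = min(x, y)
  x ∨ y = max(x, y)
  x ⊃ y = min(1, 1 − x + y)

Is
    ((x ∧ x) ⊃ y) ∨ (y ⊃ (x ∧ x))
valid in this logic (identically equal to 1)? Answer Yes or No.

At x = 2/5, y = 1/5, for instance:
x ∧ x = 2/5 ∧ 2/5 = 2/5
(x ∧ x) ⊃ y = 2/5 ⊃ 1/5 = 4/5
y ⊃ (x ∧ x) = 1/5 ⊃ 2/5 = 1
((x ∧ x) ⊃ y) ∨ (y ⊃ (x ∧ x)) = 4/5 ∨ 1 = 1
and checking the remaining 35 assignments likewise gives ≥ 1 in every case.

Yes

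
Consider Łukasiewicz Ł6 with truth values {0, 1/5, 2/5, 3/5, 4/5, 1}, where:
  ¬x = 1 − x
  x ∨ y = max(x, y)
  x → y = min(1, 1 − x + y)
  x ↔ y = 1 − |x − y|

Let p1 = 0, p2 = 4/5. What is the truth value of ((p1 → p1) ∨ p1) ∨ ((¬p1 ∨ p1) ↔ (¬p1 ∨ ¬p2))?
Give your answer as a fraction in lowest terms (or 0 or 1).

p1 → p1 = 0 → 0 = 1
(p1 → p1) ∨ p1 = 1 ∨ 0 = 1
¬p1 = ¬0 = 1
¬p1 ∨ p1 = 1 ∨ 0 = 1
¬p1 = ¬0 = 1
¬p2 = ¬4/5 = 1/5
¬p1 ∨ ¬p2 = 1 ∨ 1/5 = 1
(¬p1 ∨ p1) ↔ (¬p1 ∨ ¬p2) = 1 ↔ 1 = 1
((p1 → p1) ∨ p1) ∨ ((¬p1 ∨ p1) ↔ (¬p1 ∨ ¬p2)) = 1 ∨ 1 = 1

1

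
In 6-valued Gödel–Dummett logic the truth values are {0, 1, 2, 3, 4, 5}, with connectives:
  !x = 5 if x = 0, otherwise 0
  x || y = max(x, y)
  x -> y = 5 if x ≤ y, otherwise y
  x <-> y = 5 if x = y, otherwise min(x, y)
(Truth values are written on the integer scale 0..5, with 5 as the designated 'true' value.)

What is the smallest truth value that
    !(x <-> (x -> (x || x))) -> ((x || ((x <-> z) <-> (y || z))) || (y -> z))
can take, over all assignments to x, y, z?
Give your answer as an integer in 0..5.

1

Take x = 0, y = 1, z = 0:
x || x = 0 || 0 = 0
x -> (x || x) = 0 -> 0 = 5
x <-> (x -> (x || x)) = 0 <-> 5 = 0
!(x <-> (x -> (x || x))) = !0 = 5
x <-> z = 0 <-> 0 = 5
y || z = 1 || 0 = 1
(x <-> z) <-> (y || z) = 5 <-> 1 = 1
x || ((x <-> z) <-> (y || z)) = 0 || 1 = 1
y -> z = 1 -> 0 = 0
(x || ((x <-> z) <-> (y || z))) || (y -> z) = 1 || 0 = 1
!(x <-> (x -> (x || x))) -> ((x || ((x <-> z) <-> (y || z))) || (y -> z)) = 5 -> 1 = 1
No assignment yields a value below 1, so this is the minimum.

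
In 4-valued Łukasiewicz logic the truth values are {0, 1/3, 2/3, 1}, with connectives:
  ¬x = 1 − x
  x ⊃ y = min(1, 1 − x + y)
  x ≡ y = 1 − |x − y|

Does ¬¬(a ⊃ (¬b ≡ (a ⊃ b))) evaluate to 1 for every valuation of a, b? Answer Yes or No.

Counterexample: take a = 1/3, b = 1.
¬b = ¬1 = 0
a ⊃ b = 1/3 ⊃ 1 = 1
¬b ≡ (a ⊃ b) = 0 ≡ 1 = 0
a ⊃ (¬b ≡ (a ⊃ b)) = 1/3 ⊃ 0 = 2/3
¬(a ⊃ (¬b ≡ (a ⊃ b))) = ¬2/3 = 1/3
¬¬(a ⊃ (¬b ≡ (a ⊃ b))) = ¬1/3 = 2/3
This gives 2/3 ≠ 1.

No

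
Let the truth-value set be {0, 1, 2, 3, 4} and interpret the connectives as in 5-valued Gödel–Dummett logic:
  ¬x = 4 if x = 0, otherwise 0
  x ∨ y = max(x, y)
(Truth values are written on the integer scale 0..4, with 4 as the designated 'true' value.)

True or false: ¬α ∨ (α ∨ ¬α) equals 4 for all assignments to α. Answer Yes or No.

Counterexample: take α = 1.
¬α = ¬1 = 0
α ∨ ¬α = 1 ∨ 0 = 1
¬α ∨ (α ∨ ¬α) = 0 ∨ 1 = 1
This gives 1 ≠ 4.

No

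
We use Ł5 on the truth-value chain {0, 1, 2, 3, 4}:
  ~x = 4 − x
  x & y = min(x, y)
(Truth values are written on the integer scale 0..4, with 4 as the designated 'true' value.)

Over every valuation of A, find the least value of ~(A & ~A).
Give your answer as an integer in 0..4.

2

Take A = 2:
~A = ~2 = 2
A & ~A = 2 & 2 = 2
~(A & ~A) = ~2 = 2
No assignment yields a value below 2, so this is the minimum.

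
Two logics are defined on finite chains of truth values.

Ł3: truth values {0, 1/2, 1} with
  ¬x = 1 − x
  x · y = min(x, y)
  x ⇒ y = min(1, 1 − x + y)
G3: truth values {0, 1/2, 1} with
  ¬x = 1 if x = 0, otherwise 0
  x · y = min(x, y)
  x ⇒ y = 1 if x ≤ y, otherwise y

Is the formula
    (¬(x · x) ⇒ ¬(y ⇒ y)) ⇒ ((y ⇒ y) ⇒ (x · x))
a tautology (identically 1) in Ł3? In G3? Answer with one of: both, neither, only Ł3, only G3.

only Ł3

In Ł3: every assignment gives 1 — tautology.
In G3: at x = 1/2, y = 0 the value is 1/2 — not a tautology.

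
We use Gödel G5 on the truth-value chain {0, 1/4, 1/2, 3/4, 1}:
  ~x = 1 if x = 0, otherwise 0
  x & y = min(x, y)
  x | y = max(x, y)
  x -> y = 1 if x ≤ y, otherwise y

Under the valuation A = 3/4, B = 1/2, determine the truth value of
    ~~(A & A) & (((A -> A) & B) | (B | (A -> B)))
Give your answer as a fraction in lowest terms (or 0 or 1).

A & A = 3/4 & 3/4 = 3/4
~(A & A) = ~3/4 = 0
~~(A & A) = ~0 = 1
A -> A = 3/4 -> 3/4 = 1
(A -> A) & B = 1 & 1/2 = 1/2
A -> B = 3/4 -> 1/2 = 1/2
B | (A -> B) = 1/2 | 1/2 = 1/2
((A -> A) & B) | (B | (A -> B)) = 1/2 | 1/2 = 1/2
~~(A & A) & (((A -> A) & B) | (B | (A -> B))) = 1 & 1/2 = 1/2

1/2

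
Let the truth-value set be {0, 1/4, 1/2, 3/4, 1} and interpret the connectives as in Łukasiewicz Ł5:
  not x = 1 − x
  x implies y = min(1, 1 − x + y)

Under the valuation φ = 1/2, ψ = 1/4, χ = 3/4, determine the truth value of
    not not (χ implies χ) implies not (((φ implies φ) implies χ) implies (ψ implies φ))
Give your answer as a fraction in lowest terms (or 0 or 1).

χ implies χ = 3/4 implies 3/4 = 1
not (χ implies χ) = not 1 = 0
not not (χ implies χ) = not 0 = 1
φ implies φ = 1/2 implies 1/2 = 1
(φ implies φ) implies χ = 1 implies 3/4 = 3/4
ψ implies φ = 1/4 implies 1/2 = 1
((φ implies φ) implies χ) implies (ψ implies φ) = 3/4 implies 1 = 1
not (((φ implies φ) implies χ) implies (ψ implies φ)) = not 1 = 0
not not (χ implies χ) implies not (((φ implies φ) implies χ) implies (ψ implies φ)) = 1 implies 0 = 0

0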